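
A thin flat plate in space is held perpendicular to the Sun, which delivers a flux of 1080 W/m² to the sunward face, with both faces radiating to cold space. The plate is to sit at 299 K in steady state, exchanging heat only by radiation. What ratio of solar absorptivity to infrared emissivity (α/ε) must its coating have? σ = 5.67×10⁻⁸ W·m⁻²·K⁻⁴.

Balance: αS·A = εσ·2A·T⁴ ⇒ α/ε = 2σT⁴/S.
α/ε = 2·5.67×10⁻⁸·(299)⁴/1080 = 2·5.67×10⁻⁸·7.993×10⁹/1080.

α/ε ≈ 0.839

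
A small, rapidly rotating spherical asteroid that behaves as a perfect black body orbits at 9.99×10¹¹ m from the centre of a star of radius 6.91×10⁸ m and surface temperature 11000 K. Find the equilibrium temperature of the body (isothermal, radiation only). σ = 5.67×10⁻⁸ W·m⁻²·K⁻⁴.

T ≈ 205 K

The star's surface emits σT_*⁴; at distance d the flux is S = σT_*⁴(R_*/d)².
S = 5.67×10⁻⁸·(11000)⁴·(6.91×10⁸/9.99×10¹¹)² = 397.2 W/m².
For an isothermal sphere T⁴ = (1−a)S/(4σ) = 1.751×10⁹ K⁴.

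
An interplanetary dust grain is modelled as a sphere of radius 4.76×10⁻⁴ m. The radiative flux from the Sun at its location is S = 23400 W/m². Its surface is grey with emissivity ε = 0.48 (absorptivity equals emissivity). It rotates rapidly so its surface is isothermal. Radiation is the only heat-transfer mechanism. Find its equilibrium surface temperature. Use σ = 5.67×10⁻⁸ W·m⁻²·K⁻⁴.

At equilibrium, absorbed power = emitted power.
Absorbing cross-section = πr² = 7.118×10⁻⁷ m²; emitting surface = 4πr² = 2.847×10⁻⁶ m² (ratio 4).
εS·A_cross = εσ·A_surf·T⁴  ⇒  T⁴ = S/(4σ)   (ε cancels).
T⁴ = 23400/(4·5.67×10⁻⁸) = 1.032×10¹¹ K⁴.
T = (1.032×10¹¹)^(1/4).

T ≈ 567 K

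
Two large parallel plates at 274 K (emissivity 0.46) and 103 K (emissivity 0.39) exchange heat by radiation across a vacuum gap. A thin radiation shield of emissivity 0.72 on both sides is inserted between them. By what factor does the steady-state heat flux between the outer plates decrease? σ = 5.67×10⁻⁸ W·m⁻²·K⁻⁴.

Without shield: q₀ = σΔ(T⁴)/(1/ε₁+1/ε₂−1) with denominator 3.738.
With shield the two gaps are in series; the resistances add: (1/ε₁+1/ε_s−1)+(1/ε_s+1/ε₂−1) = 2.563+2.953 = 5.516.
Heat-flux ratio q₀/q = 5.516/3.738.

factor ≈ 1.48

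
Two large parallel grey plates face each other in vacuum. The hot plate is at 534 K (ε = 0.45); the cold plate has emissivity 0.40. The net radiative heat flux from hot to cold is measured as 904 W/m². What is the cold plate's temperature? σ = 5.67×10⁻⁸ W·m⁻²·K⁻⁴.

q = σ(T₁⁴ − T₂⁴)/(1/ε₁ + 1/ε₂ − 1); denominator = 3.722.
T₂⁴ = T₁⁴ − q·(1/ε₁+1/ε₂−1)/σ = 8.131×10¹⁰ − 904·3.722/5.67×10⁻⁸
    = 2.197×10¹⁰ K⁴.

T₂ ≈ 385 K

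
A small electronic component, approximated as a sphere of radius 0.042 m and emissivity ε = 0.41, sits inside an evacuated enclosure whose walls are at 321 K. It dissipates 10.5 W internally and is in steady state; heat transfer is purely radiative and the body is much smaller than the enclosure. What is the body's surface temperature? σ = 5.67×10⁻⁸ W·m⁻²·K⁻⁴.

T ≈ 420 K

For a small grey body in a large enclosure, net radiated power = εσA(T⁴ − T_w⁴).
Steady state: P = εσA(T⁴ − T_w⁴) with A = 4πr² = 0.02217 m².
T⁴ = P/(εσA) + T_w⁴ = 10.5/(0.41·5.67×10⁻⁸·0.02217) + (321)⁴
    = 2.038×10¹⁰ + 1.062×10¹⁰ = 3.099×10¹⁰ K⁴.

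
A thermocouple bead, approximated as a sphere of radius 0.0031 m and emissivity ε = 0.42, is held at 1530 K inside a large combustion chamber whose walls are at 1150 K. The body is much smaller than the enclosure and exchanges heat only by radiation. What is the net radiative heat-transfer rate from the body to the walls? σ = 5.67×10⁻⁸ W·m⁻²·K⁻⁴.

For a small grey body in a large enclosure: P_net = εσA(T_body⁴ − T_wall⁴).
A = 4πr² = 1.208×10⁻⁴ m²; T_body⁴ − T_wall⁴ = 5.480×10¹² − 1.749×10¹² = 3.731×10¹² K⁴.
|P_net| = 0.42·5.67×10⁻⁸·1.208×10⁻⁴·3.731×10¹².

P_net ≈ 10.7 W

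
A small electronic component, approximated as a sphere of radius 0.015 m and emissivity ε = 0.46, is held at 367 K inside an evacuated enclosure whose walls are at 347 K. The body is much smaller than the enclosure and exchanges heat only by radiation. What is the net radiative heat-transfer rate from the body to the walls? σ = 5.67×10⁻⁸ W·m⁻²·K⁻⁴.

P_net ≈ 0.269 W

For a small grey body in a large enclosure: P_net = εσA(T_body⁴ − T_wall⁴).
A = 4πr² = 0.002827 m²; T_body⁴ − T_wall⁴ = 1.814×10¹⁰ − 1.450×10¹⁰ = 3.643×10⁹ K⁴.
|P_net| = 0.46·5.67×10⁻⁸·0.002827·3.643×10⁹.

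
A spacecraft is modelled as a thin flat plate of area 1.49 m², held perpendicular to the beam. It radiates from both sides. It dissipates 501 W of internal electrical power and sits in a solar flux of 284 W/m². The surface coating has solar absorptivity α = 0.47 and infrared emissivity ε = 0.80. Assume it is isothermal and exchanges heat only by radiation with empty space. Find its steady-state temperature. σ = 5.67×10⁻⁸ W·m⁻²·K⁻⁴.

At steady state, absorbed solar power + internal power = radiated power.
Absorbed: α·S·A_cross = 0.47·284·1.490 = 198.9 W (cross-section A).
Total input = 198.9 + 501 = 699.9 W.
Radiated: εσ·A_surf·T⁴ with A_surf = 2A = 2.980 m².
T⁴ = 699.9/(0.80·5.67×10⁻⁸·2.980) = 5.178×10⁹ K⁴.

T ≈ 268 K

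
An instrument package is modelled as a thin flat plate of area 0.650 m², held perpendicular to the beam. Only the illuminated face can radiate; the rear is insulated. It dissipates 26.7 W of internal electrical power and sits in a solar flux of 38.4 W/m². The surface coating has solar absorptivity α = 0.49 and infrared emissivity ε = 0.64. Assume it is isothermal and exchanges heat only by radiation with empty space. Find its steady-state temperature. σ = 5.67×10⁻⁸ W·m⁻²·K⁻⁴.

At steady state, absorbed solar power + internal power = radiated power.
Absorbed: α·S·A_cross = 0.49·38.4·0.6500 = 12.23 W (cross-section A).
Total input = 12.23 + 26.7 = 38.93 W.
Radiated: εσ·A_surf·T⁴ with A_surf = A = 0.6500 m².
T⁴ = 38.93/(0.64·5.67×10⁻⁸·0.6500) = 1.650×10⁹ K⁴.

T ≈ 202 K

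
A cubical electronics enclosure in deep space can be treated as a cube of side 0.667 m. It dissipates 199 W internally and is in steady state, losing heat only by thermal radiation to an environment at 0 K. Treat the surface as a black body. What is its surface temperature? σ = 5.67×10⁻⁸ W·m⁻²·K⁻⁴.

Steady state: internal power = radiated power, P = εσA T⁴.
Radiating area A = 6L² = 2.669 m².
T⁴ = P/(εσA) = 199/(1.0·5.67×10⁻⁸·2.669) = 1.315×10⁹ K⁴.
T = (1.315×10⁹)^(1/4).

T ≈ 190 K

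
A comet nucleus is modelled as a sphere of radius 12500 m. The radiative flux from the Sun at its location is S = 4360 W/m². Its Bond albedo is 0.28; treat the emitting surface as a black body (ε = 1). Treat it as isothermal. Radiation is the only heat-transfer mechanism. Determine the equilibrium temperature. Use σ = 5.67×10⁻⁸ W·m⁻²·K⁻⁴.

At equilibrium, absorbed power = emitted power.
Absorbing cross-section = πr² = 4.909×10⁸ m²; emitting surface = 4πr² = 1.963×10⁹ m² (ratio 4).
(1−a)S·A_cross = εσ·A_surf·T⁴  ⇒  T⁴ = (1−a)S/(4σ).
T⁴ = 0.720·4360/(4·5.67×10⁻⁸) = 1.384×10¹⁰ K⁴.
T = (1.384×10¹⁰)^(1/4).

T ≈ 343 K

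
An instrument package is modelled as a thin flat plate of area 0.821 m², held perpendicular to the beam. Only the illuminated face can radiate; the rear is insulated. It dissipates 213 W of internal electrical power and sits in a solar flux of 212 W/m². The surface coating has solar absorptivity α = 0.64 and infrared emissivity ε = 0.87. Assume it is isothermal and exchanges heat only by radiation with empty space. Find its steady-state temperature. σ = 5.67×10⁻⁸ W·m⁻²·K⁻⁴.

T ≈ 299 K

At steady state, absorbed solar power + internal power = radiated power.
Absorbed: α·S·A_cross = 0.64·212·0.8210 = 111.4 W (cross-section A).
Total input = 111.4 + 213 = 324.4 W.
Radiated: εσ·A_surf·T⁴ with A_surf = A = 0.8210 m².
T⁴ = 324.4/(0.87·5.67×10⁻⁸·0.8210) = 8.010×10⁹ K⁴.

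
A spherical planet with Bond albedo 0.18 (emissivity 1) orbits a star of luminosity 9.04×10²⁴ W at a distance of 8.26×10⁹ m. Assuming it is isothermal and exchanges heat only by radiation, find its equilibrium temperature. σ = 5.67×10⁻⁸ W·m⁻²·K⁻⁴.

First find the stellar flux at distance d: S = L/(4πd²) = 9.04×10²⁴/(4π·(8.26×10⁹)²) = 10540 W/m².
For an isothermal sphere, absorbed (1−a)S·πr² = emitted σ·4πr²·T⁴, so T⁴ = (1−a)S/(4σ).
T⁴ = 0.820·10540/(4·5.67×10⁻⁸) = 3.812×10¹⁰ K⁴.

T ≈ 442 K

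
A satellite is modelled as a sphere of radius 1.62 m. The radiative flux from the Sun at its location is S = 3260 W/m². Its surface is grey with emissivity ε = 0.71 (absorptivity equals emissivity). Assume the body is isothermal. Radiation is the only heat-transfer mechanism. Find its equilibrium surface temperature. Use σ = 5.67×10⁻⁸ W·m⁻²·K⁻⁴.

At equilibrium, absorbed power = emitted power.
Absorbing cross-section = πr² = 8.245 m²; emitting surface = 4πr² = 32.98 m² (ratio 4).
εS·A_cross = εσ·A_surf·T⁴  ⇒  T⁴ = S/(4σ)   (ε cancels).
T⁴ = 3260/(4·5.67×10⁻⁸) = 1.437×10¹⁰ K⁴.
T = (1.437×10¹⁰)^(1/4).

T ≈ 346 K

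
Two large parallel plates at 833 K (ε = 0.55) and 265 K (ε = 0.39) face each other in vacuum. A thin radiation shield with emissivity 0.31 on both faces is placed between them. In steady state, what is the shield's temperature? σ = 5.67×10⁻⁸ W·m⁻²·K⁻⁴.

In steady state the net flux on the hot side equals that on the cold side.
σ(T₁⁴−T_s⁴)/D₁ = σ(T_s⁴−T₂⁴)/D₂, with D₁ = 1/ε₁+1/ε_s−1 = 4.044, D₂ = 1/ε_s+1/ε₂−1 = 4.790.
Solve for T_s⁴: T_s⁴ = (D₂·T₁⁴ + D₁·T₂⁴)/(D₁+D₂) = 2.633×10¹¹ K⁴.

T_s ≈ 716 K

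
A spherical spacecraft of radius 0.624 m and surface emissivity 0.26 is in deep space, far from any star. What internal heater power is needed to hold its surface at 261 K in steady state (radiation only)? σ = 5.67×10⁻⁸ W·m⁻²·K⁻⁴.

P = εσ·4πr²·T⁴.
4πr² = 4.893 m²; T⁴ = 4.640×10⁹ K⁴.
P = 0.26·5.67×10⁻⁸·4.893·4.640×10⁹.

P ≈ 335 W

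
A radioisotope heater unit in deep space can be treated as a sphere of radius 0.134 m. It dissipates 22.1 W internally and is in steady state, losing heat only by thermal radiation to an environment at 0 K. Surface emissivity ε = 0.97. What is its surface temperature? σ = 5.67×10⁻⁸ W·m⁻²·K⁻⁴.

T ≈ 205 K

Steady state: internal power = radiated power, P = εσA T⁴.
Radiating area A = 4πr² = 0.2256 m².
T⁴ = P/(εσA) = 22.1/(0.97·5.67×10⁻⁸·0.2256) = 1.781×10⁹ K⁴.
T = (1.781×10⁹)^(1/4).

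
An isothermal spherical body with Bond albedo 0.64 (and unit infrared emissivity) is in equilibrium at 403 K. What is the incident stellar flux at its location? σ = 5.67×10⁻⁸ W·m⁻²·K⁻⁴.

(1−a)S·πr² = σ·4πr²·T⁴ ⇒ S = 4σT⁴/(1−a).
S = 4·5.67×10⁻⁸·2.638×10¹⁰/0.360.

S ≈ 16600 W/m²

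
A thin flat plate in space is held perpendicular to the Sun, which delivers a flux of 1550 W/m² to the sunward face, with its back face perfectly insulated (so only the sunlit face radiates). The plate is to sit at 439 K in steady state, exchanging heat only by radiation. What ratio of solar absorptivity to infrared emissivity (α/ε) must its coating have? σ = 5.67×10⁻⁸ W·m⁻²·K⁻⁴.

α/ε ≈ 1.36

Balance: αS·A = εσ·1A·T⁴ ⇒ α/ε = σT⁴/S.
α/ε = 5.67×10⁻⁸·(439)⁴/1550 = 5.67×10⁻⁸·3.714×10¹⁰/1550.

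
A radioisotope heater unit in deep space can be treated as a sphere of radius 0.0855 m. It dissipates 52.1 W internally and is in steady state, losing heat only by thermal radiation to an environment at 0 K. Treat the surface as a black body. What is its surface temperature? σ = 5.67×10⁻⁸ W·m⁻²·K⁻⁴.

Steady state: internal power = radiated power, P = εσA T⁴.
Radiating area A = 4πr² = 0.09186 m².
T⁴ = P/(εσA) = 52.1/(1.0·5.67×10⁻⁸·0.09186) = 1.000×10¹⁰ K⁴.
T = (1.000×10¹⁰)^(1/4).

T ≈ 316 K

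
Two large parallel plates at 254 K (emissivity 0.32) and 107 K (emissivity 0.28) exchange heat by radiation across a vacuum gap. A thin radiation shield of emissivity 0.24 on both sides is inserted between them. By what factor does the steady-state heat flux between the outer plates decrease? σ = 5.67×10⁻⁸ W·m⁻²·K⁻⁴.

factor ≈ 2.29

Without shield: q₀ = σΔ(T⁴)/(1/ε₁+1/ε₂−1) with denominator 5.696.
With shield the two gaps are in series; the resistances add: (1/ε₁+1/ε_s−1)+(1/ε_s+1/ε₂−1) = 6.292+6.738 = 13.03.
Heat-flux ratio q₀/q = 13.03/5.696.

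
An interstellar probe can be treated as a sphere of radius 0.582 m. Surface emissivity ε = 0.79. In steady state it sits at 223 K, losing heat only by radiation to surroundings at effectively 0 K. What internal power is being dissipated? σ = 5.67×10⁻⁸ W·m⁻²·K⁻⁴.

Steady state: P = εσA T⁴.
A = 4πr² = 4.257 m²; T⁴ = (223)⁴ = 2.473×10⁹ K⁴.
P = 0.79 × 5.67×10⁻⁸ × 4.257 × 2.473×10⁹.

P ≈ 472 W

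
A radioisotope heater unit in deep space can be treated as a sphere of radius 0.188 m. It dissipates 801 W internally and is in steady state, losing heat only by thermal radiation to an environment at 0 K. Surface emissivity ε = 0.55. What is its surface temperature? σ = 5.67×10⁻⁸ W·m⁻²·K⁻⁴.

T ≈ 490 K

Steady state: internal power = radiated power, P = εσA T⁴.
Radiating area A = 4πr² = 0.4441 m².
T⁴ = P/(εσA) = 801/(0.55·5.67×10⁻⁸·0.4441) = 5.783×10¹⁰ K⁴.
T = (5.783×10¹⁰)^(1/4).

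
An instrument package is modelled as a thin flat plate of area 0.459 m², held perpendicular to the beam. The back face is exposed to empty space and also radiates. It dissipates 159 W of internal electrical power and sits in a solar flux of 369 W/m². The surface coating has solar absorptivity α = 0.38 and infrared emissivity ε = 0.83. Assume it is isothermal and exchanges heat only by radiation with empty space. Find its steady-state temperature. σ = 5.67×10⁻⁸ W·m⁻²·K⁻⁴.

At steady state, absorbed solar power + internal power = radiated power.
Absorbed: α·S·A_cross = 0.38·369·0.4590 = 64.36 W (cross-section A).
Total input = 64.36 + 159 = 223.4 W.
Radiated: εσ·A_surf·T⁴ with A_surf = 2A = 0.9180 m².
T⁴ = 223.4/(0.83·5.67×10⁻⁸·0.9180) = 5.170×10⁹ K⁴.

T ≈ 268 K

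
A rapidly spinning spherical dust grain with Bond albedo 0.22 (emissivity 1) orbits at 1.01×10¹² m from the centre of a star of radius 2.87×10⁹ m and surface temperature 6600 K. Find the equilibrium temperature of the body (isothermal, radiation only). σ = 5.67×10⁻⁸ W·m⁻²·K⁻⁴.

T ≈ 234 K

The star's surface emits σT_*⁴; at distance d the flux is S = σT_*⁴(R_*/d)².
S = 5.67×10⁻⁸·(6600)⁴·(2.87×10⁹/1.01×10¹²)² = 868.7 W/m².
For an isothermal sphere T⁴ = (1−a)S/(4σ) = 2.988×10⁹ K⁴.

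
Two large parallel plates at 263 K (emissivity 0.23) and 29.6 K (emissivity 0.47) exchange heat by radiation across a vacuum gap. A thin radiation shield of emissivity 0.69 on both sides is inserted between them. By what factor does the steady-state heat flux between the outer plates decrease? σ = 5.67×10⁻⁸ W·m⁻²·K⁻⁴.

Without shield: q₀ = σΔ(T⁴)/(1/ε₁+1/ε₂−1) with denominator 5.475.
With shield the two gaps are in series; the resistances add: (1/ε₁+1/ε_s−1)+(1/ε_s+1/ε₂−1) = 4.797+2.577 = 7.374.
Heat-flux ratio q₀/q = 7.374/5.475.

factor ≈ 1.35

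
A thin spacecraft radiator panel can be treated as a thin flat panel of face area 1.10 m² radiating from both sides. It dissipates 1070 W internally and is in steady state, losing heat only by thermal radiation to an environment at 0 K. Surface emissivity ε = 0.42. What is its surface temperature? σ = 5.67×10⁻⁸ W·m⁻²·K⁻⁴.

T ≈ 378 K

Steady state: internal power = radiated power, P = εσA T⁴.
Radiating area A = 2·1.10 = 2.200 m².
T⁴ = P/(εσA) = 1070/(0.42·5.67×10⁻⁸·2.200) = 2.042×10¹⁰ K⁴.
T = (2.042×10¹⁰)^(1/4).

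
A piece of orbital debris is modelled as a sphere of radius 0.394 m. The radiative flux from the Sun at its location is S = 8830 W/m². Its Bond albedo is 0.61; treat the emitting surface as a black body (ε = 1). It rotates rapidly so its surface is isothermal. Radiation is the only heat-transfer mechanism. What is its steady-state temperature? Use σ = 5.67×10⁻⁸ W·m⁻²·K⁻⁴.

At equilibrium, absorbed power = emitted power.
Absorbing cross-section = πr² = 0.4877 m²; emitting surface = 4πr² = 1.951 m² (ratio 4).
(1−a)S·A_cross = εσ·A_surf·T⁴  ⇒  T⁴ = (1−a)S/(4σ).
T⁴ = 0.390·8830/(4·5.67×10⁻⁸) = 1.518×10¹⁰ K⁴.
T = (1.518×10¹⁰)^(1/4).

T ≈ 351 K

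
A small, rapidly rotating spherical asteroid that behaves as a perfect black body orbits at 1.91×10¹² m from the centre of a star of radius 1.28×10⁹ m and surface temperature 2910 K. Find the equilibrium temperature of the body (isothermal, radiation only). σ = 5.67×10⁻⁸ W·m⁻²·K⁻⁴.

T ≈ 53.3 K

The star's surface emits σT_*⁴; at distance d the flux is S = σT_*⁴(R_*/d)².
S = 5.67×10⁻⁸·(2910)⁴·(1.28×10⁹/1.91×10¹²)² = 1.826 W/m².
For an isothermal sphere T⁴ = (1−a)S/(4σ) = 8.051×10⁶ K⁴.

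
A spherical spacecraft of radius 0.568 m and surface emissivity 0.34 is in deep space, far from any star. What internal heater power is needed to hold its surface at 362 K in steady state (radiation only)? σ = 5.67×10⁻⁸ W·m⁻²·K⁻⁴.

P ≈ 1340 W

P = εσ·4πr²·T⁴.
4πr² = 4.054 m²; T⁴ = 1.717×10¹⁰ K⁴.
P = 0.34·5.67×10⁻⁸·4.054·1.717×10¹⁰.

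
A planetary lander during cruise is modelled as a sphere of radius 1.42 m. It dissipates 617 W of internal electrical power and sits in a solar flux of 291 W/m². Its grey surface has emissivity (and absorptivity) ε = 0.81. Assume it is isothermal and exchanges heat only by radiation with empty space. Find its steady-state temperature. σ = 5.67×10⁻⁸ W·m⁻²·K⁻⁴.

At steady state, absorbed solar power + internal power = radiated power.
Absorbed: α·S·A_cross = 0.81·291·6.335 = 1493 W (cross-section πr²).
Total input = 1493 + 617 = 2110 W.
Radiated: εσ·A_surf·T⁴ with A_surf = 4πr² = 25.34 m².
T⁴ = 2110/(0.81·5.67×10⁻⁸·25.34) = 1.813×10⁹ K⁴.

T ≈ 206 K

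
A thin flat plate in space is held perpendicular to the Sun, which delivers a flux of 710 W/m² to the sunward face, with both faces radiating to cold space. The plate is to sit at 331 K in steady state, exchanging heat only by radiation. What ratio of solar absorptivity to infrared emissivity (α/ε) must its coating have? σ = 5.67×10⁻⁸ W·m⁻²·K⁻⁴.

α/ε ≈ 1.92

Balance: αS·A = εσ·2A·T⁴ ⇒ α/ε = 2σT⁴/S.
α/ε = 2·5.67×10⁻⁸·(331)⁴/710 = 2·5.67×10⁻⁸·1.200×10¹⁰/710.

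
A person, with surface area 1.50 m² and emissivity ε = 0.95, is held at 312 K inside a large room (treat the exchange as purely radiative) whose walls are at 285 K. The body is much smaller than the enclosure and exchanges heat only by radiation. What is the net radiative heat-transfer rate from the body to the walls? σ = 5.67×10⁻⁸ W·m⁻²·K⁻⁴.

For a small grey body in a large enclosure: P_net = εσA(T_body⁴ − T_wall⁴).
A = 1.50 m²; T_body⁴ − T_wall⁴ = 9.476×10⁹ − 6.598×10⁹ = 2.878×10⁹ K⁴.
|P_net| = 0.95·5.67×10⁻⁸·1.500·2.878×10⁹.

P_net ≈ 233 W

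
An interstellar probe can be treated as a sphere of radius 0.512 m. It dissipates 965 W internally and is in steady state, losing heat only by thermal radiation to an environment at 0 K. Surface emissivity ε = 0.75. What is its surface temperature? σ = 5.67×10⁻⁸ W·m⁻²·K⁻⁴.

Steady state: internal power = radiated power, P = εσA T⁴.
Radiating area A = 4πr² = 3.294 m².
T⁴ = P/(εσA) = 965/(0.75·5.67×10⁻⁸·3.294) = 6.889×10⁹ K⁴.
T = (6.889×10⁹)^(1/4).

T ≈ 288 K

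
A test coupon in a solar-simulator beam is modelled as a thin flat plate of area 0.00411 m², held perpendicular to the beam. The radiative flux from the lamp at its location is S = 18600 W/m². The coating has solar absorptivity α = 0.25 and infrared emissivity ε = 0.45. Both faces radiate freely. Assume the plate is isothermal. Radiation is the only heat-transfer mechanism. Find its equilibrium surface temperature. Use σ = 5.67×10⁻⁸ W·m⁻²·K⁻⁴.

T ≈ 549 K

At equilibrium, absorbed power = emitted power.
Absorbing cross-section = A = 0.004110 m²; emitting surface = 2A = 0.008220 m² (ratio 2).
αS·A_cross = εσ·A_surf·T⁴  ⇒  T⁴ = αS/(ε·2σ).
T⁴ = 0.250·18600/(0.45·2·5.67×10⁻⁸) = 9.112×10¹⁰ K⁴.
T = (9.112×10¹⁰)^(1/4).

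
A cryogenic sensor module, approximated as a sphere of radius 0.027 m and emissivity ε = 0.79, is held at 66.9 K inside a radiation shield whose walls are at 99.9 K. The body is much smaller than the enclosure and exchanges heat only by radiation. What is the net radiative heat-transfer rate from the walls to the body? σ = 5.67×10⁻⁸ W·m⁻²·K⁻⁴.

For a small grey body in a large enclosure: P_net = εσA(T_body⁴ − T_wall⁴).
A = 4πr² = 0.009161 m²; T_body⁴ − T_wall⁴ = 2.003×10⁷ − 9.960×10⁷ = -7.957×10⁷ K⁴.
|P_net| = 0.79·5.67×10⁻⁸·0.009161·7.957×10⁷.

P_net ≈ 0.0327 W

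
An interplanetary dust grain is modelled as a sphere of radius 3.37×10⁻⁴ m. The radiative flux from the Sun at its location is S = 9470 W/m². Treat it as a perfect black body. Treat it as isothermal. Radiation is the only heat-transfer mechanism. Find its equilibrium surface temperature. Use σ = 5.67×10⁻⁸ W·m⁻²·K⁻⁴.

T ≈ 452 K

At equilibrium, absorbed power = emitted power.
Absorbing cross-section = πr² = 3.568×10⁻⁷ m²; emitting surface = 4πr² = 1.427×10⁻⁶ m² (ratio 4).
S·A_cross = εσ·A_surf·T⁴  ⇒  T⁴ = S/(4σ).
T⁴ = 1.00·9470/(4·5.67×10⁻⁸) = 4.175×10¹⁰ K⁴.
T = (4.175×10¹⁰)^(1/4).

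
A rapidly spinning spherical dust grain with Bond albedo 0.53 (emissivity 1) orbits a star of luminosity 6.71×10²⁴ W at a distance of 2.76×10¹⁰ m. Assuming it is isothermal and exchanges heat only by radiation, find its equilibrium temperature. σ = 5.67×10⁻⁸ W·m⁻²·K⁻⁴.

First find the stellar flux at distance d: S = L/(4πd²) = 6.71×10²⁴/(4π·(2.76×10¹⁰)²) = 701.0 W/m².
For an isothermal sphere, absorbed (1−a)S·πr² = emitted σ·4πr²·T⁴, so T⁴ = (1−a)S/(4σ).
T⁴ = 0.470·701.0/(4·5.67×10⁻⁸) = 1.453×10⁹ K⁴.

T ≈ 195 K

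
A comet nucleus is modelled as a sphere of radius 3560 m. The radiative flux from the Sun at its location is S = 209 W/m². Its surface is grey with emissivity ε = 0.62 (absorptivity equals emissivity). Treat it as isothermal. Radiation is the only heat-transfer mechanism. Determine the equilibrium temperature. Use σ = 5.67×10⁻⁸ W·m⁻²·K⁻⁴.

At equilibrium, absorbed power = emitted power.
Absorbing cross-section = πr² = 3.982×10⁷ m²; emitting surface = 4πr² = 1.593×10⁸ m² (ratio 4).
εS·A_cross = εσ·A_surf·T⁴  ⇒  T⁴ = S/(4σ)   (ε cancels).
T⁴ = 209/(4·5.67×10⁻⁸) = 9.215×10⁸ K⁴.
T = (9.215×10⁸)^(1/4).

T ≈ 174 K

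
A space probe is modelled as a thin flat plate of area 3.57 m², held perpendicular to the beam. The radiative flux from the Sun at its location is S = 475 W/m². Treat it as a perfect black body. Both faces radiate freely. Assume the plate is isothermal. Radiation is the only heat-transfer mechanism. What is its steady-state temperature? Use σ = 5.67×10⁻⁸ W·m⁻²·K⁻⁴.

At equilibrium, absorbed power = emitted power.
Absorbing cross-section = A = 3.570 m²; emitting surface = 2A = 7.140 m² (ratio 2).
S·A_cross = εσ·A_surf·T⁴  ⇒  T⁴ = S/(2σ).
T⁴ = 1.00·475/(2·5.67×10⁻⁸) = 4.189×10⁹ K⁴.
T = (4.189×10⁹)^(1/4).

T ≈ 254 K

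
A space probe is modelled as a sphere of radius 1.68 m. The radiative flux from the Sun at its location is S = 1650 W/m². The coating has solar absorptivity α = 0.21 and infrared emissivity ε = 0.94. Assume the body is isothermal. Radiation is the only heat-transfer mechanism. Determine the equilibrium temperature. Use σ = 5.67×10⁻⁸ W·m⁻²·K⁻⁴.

T ≈ 201 K

At equilibrium, absorbed power = emitted power.
Absorbing cross-section = πr² = 8.867 m²; emitting surface = 4πr² = 35.47 m² (ratio 4).
αS·A_cross = εσ·A_surf·T⁴  ⇒  T⁴ = αS/(ε·4σ).
T⁴ = 0.210·1650/(0.94·4·5.67×10⁻⁸) = 1.625×10⁹ K⁴.
T = (1.625×10⁹)^(1/4).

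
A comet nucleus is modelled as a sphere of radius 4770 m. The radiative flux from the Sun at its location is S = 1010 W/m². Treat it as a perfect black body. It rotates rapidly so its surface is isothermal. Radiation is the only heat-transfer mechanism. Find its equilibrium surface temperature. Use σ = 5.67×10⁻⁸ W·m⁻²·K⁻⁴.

At equilibrium, absorbed power = emitted power.
Absorbing cross-section = πr² = 7.148×10⁷ m²; emitting surface = 4πr² = 2.859×10⁸ m² (ratio 4).
S·A_cross = εσ·A_surf·T⁴  ⇒  T⁴ = S/(4σ).
T⁴ = 1.00·1010/(4·5.67×10⁻⁸) = 4.453×10⁹ K⁴.
T = (4.453×10⁹)^(1/4).

T ≈ 258 K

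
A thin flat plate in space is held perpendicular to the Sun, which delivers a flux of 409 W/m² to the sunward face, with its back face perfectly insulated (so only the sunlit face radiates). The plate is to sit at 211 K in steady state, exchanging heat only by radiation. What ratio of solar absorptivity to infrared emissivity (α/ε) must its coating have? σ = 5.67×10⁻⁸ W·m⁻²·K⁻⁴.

α/ε ≈ 0.275

Balance: αS·A = εσ·1A·T⁴ ⇒ α/ε = σT⁴/S.
α/ε = 5.67×10⁻⁸·(211)⁴/409 = 5.67×10⁻⁸·1.982×10⁹/409.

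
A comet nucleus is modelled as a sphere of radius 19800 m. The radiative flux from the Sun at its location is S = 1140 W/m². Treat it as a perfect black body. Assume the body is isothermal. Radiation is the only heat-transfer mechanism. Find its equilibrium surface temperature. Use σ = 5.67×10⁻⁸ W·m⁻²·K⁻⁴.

T ≈ 266 K

At equilibrium, absorbed power = emitted power.
Absorbing cross-section = πr² = 1.232×10⁹ m²; emitting surface = 4πr² = 4.927×10⁹ m² (ratio 4).
S·A_cross = εσ·A_surf·T⁴  ⇒  T⁴ = S/(4σ).
T⁴ = 1.00·1140/(4·5.67×10⁻⁸) = 5.026×10⁹ K⁴.
T = (5.026×10⁹)^(1/4).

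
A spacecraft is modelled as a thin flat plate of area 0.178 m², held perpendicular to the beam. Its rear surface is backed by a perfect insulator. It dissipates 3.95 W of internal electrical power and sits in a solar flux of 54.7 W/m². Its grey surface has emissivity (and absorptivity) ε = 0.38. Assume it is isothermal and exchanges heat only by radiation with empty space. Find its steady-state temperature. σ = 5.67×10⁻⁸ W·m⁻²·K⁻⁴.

T ≈ 211 K

At steady state, absorbed solar power + internal power = radiated power.
Absorbed: α·S·A_cross = 0.38·54.7·0.1780 = 3.700 W (cross-section A).
Total input = 3.700 + 3.95 = 7.650 W.
Radiated: εσ·A_surf·T⁴ with A_surf = A = 0.1780 m².
T⁴ = 7.650/(0.38·5.67×10⁻⁸·0.1780) = 1.995×10⁹ K⁴.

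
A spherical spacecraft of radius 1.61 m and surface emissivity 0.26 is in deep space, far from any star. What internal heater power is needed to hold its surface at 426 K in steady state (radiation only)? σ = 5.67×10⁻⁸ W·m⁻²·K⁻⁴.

P = εσ·4πr²·T⁴.
4πr² = 32.57 m²; T⁴ = 3.293×10¹⁰ K⁴.
P = 0.26·5.67×10⁻⁸·32.57·3.293×10¹⁰.

P ≈ 15800 W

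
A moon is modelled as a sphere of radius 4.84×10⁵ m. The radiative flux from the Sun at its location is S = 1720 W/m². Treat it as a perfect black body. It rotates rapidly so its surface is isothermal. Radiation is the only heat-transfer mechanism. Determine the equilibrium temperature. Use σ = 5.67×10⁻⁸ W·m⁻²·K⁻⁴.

T ≈ 295 K

At equilibrium, absorbed power = emitted power.
Absorbing cross-section = πr² = 7.359×10¹¹ m²; emitting surface = 4πr² = 2.944×10¹² m² (ratio 4).
S·A_cross = εσ·A_surf·T⁴  ⇒  T⁴ = S/(4σ).
T⁴ = 1.00·1720/(4·5.67×10⁻⁸) = 7.584×10⁹ K⁴.
T = (7.584×10⁹)^(1/4).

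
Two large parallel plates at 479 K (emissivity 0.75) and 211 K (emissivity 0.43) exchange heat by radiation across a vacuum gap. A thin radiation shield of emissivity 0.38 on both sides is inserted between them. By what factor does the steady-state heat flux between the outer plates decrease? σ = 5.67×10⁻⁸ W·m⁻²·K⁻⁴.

factor ≈ 2.60

Without shield: q₀ = σΔ(T⁴)/(1/ε₁+1/ε₂−1) with denominator 2.659.
With shield the two gaps are in series; the resistances add: (1/ε₁+1/ε_s−1)+(1/ε_s+1/ε₂−1) = 2.965+3.957 = 6.922.
Heat-flux ratio q₀/q = 6.922/2.659.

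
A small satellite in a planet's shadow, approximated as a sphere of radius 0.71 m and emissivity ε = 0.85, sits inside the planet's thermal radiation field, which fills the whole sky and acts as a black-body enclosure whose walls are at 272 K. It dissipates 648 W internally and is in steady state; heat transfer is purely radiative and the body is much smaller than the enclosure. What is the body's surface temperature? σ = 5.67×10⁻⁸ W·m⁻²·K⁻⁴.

T ≈ 295 K

For a small grey body in a large enclosure, net radiated power = εσA(T⁴ − T_w⁴).
Steady state: P = εσA(T⁴ − T_w⁴) with A = 4πr² = 6.335 m².
T⁴ = P/(εσA) + T_w⁴ = 648/(0.85·5.67×10⁻⁸·6.335) + (272)⁴
    = 2.122×10⁹ + 5.474×10⁹ = 7.596×10⁹ K⁴.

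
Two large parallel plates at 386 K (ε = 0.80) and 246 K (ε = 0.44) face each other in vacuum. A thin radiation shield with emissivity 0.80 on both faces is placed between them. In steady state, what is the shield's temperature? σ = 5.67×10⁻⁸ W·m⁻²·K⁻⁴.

T_s ≈ 352 K

In steady state the net flux on the hot side equals that on the cold side.
σ(T₁⁴−T_s⁴)/D₁ = σ(T_s⁴−T₂⁴)/D₂, with D₁ = 1/ε₁+1/ε_s−1 = 1.500, D₂ = 1/ε_s+1/ε₂−1 = 2.523.
Solve for T_s⁴: T_s⁴ = (D₂·T₁⁴ + D₁·T₂⁴)/(D₁+D₂) = 1.529×10¹⁰ K⁴.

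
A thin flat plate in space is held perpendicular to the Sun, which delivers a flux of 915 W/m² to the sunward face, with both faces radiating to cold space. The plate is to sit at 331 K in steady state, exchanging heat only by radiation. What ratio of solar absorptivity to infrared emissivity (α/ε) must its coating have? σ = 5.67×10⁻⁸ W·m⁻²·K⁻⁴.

α/ε ≈ 1.49

Balance: αS·A = εσ·2A·T⁴ ⇒ α/ε = 2σT⁴/S.
α/ε = 2·5.67×10⁻⁸·(331)⁴/915 = 2·5.67×10⁻⁸·1.200×10¹⁰/915.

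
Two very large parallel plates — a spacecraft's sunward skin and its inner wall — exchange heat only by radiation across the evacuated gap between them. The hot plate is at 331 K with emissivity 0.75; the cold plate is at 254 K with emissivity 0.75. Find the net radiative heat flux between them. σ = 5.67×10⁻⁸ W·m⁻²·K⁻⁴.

q ≈ 267 W/m²

For two infinite grey parallel plates, q = σ(T₁⁴ − T₂⁴)/(1/ε₁ + 1/ε₂ − 1).
T₁⁴ − T₂⁴ = 1.200×10¹⁰ − 4.162×10⁹ = 7.841×10⁹ K⁴.
1/ε₁ + 1/ε₂ − 1 = 1.333 + 1.333 − 1 = 1.667.
q = 5.67×10⁻⁸ × 7.841×10⁹ / 1.667.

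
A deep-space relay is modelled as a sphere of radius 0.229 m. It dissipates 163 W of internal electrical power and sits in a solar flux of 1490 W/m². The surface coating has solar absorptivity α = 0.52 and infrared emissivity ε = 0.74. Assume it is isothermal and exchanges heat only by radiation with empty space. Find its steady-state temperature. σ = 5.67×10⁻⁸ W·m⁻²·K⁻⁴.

At steady state, absorbed solar power + internal power = radiated power.
Absorbed: α·S·A_cross = 0.52·1490·0.1647 = 127.6 W (cross-section πr²).
Total input = 127.6 + 163 = 290.6 W.
Radiated: εσ·A_surf·T⁴ with A_surf = 4πr² = 0.6590 m².
T⁴ = 290.6/(0.74·5.67×10⁻⁸·0.6590) = 1.051×10¹⁰ K⁴.

T ≈ 320 K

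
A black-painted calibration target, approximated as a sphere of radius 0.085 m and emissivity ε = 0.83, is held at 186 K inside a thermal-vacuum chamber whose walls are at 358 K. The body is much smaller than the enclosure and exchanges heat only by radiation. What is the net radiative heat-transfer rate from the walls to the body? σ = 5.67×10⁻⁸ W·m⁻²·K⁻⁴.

For a small grey body in a large enclosure: P_net = εσA(T_body⁴ − T_wall⁴).
A = 4πr² = 0.09079 m²; T_body⁴ − T_wall⁴ = 1.197×10⁹ − 1.643×10¹⁰ = -1.523×10¹⁰ K⁴.
|P_net| = 0.83·5.67×10⁻⁸·0.09079·1.523×10¹⁰.

P_net ≈ 65.1 W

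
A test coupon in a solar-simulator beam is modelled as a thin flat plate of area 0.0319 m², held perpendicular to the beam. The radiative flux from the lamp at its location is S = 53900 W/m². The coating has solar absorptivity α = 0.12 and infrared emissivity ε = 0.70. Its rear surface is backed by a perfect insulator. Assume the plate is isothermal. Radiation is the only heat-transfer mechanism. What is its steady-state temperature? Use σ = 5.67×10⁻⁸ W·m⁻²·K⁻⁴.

At equilibrium, absorbed power = emitted power.
Absorbing cross-section = A = 0.03190 m²; emitting surface = A = 0.03190 m² (ratio 1).
αS·A_cross = εσ·A_surf·T⁴  ⇒  T⁴ = αS/(ε·1σ).
T⁴ = 0.120·53900/(0.70·1·5.67×10⁻⁸) = 1.630×10¹¹ K⁴.
T = (1.630×10¹¹)^(1/4).

T ≈ 635 K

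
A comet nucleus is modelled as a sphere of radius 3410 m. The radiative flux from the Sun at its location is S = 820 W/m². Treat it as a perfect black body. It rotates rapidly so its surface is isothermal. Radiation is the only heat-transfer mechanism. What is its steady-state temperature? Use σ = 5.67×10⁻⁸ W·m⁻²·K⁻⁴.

T ≈ 245 K

At equilibrium, absorbed power = emitted power.
Absorbing cross-section = πr² = 3.653×10⁷ m²; emitting surface = 4πr² = 1.461×10⁸ m² (ratio 4).
S·A_cross = εσ·A_surf·T⁴  ⇒  T⁴ = S/(4σ).
T⁴ = 1.00·820/(4·5.67×10⁻⁸) = 3.616×10⁹ K⁴.
T = (3.616×10⁹)^(1/4).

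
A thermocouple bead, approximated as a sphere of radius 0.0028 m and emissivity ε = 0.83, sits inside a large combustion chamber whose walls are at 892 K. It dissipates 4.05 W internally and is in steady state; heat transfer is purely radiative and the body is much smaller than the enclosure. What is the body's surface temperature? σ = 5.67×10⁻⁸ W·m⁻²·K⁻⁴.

T ≈ 1110 K

For a small grey body in a large enclosure, net radiated power = εσA(T⁴ − T_w⁴).
Steady state: P = εσA(T⁴ − T_w⁴) with A = 4πr² = 9.852×10⁻⁵ m².
T⁴ = P/(εσA) + T_w⁴ = 4.05/(0.83·5.67×10⁻⁸·9.852×10⁻⁵) + (892)⁴
    = 8.735×10¹¹ + 6.331×10¹¹ = 1.507×10¹² K⁴.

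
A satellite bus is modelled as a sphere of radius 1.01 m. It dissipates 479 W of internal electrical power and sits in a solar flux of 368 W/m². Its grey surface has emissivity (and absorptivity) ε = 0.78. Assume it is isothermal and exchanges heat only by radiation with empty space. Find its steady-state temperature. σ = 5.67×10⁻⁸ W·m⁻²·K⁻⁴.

T ≈ 223 K

At steady state, absorbed solar power + internal power = radiated power.
Absorbed: α·S·A_cross = 0.78·368·3.205 = 919.9 W (cross-section πr²).
Total input = 919.9 + 479 = 1399 W.
Radiated: εσ·A_surf·T⁴ with A_surf = 4πr² = 12.82 m².
T⁴ = 1399/(0.78·5.67×10⁻⁸·12.82) = 2.467×10⁹ K⁴.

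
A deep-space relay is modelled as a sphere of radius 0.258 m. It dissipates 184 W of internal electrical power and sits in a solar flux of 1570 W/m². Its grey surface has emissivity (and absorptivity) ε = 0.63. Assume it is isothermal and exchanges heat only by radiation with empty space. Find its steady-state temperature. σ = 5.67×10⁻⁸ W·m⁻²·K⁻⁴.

T ≈ 338 K

At steady state, absorbed solar power + internal power = radiated power.
Absorbed: α·S·A_cross = 0.63·1570·0.2091 = 206.8 W (cross-section πr²).
Total input = 206.8 + 184 = 390.8 W.
Radiated: εσ·A_surf·T⁴ with A_surf = 4πr² = 0.8365 m².
T⁴ = 390.8/(0.63·5.67×10⁻⁸·0.8365) = 1.308×10¹⁰ K⁴.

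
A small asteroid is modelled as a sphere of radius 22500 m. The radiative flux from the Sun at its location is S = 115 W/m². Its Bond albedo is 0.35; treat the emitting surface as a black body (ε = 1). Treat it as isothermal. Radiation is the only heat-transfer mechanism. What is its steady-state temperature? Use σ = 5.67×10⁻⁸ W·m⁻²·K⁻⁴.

At equilibrium, absorbed power = emitted power.
Absorbing cross-section = πr² = 1.590×10⁹ m²; emitting surface = 4πr² = 6.362×10⁹ m² (ratio 4).
(1−a)S·A_cross = εσ·A_surf·T⁴  ⇒  T⁴ = (1−a)S/(4σ).
T⁴ = 0.650·115/(4·5.67×10⁻⁸) = 3.296×10⁸ K⁴.
T = (3.296×10⁸)^(1/4).

T ≈ 135 K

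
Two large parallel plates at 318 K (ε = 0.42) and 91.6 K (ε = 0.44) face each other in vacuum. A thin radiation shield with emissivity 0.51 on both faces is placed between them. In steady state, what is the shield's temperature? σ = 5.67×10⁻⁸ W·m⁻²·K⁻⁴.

In steady state the net flux on the hot side equals that on the cold side.
σ(T₁⁴−T_s⁴)/D₁ = σ(T_s⁴−T₂⁴)/D₂, with D₁ = 1/ε₁+1/ε_s−1 = 3.342, D₂ = 1/ε_s+1/ε₂−1 = 3.234.
Solve for T_s⁴: T_s⁴ = (D₂·T₁⁴ + D₁·T₂⁴)/(D₁+D₂) = 5.065×10⁹ K⁴.

T_s ≈ 267 K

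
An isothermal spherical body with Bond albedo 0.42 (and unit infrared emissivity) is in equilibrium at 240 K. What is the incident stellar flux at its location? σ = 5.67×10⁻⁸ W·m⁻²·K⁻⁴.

(1−a)S·πr² = σ·4πr²·T⁴ ⇒ S = 4σT⁴/(1−a).
S = 4·5.67×10⁻⁸·3.318×10⁹/0.580.

S ≈ 1300 W/m²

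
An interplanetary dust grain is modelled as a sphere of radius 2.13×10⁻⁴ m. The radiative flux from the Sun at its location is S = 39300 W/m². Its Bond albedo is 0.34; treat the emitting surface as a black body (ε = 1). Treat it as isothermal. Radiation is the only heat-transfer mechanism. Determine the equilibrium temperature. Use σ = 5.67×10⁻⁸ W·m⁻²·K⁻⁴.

T ≈ 582 K

At equilibrium, absorbed power = emitted power.
Absorbing cross-section = πr² = 1.425×10⁻⁷ m²; emitting surface = 4πr² = 5.701×10⁻⁷ m² (ratio 4).
(1−a)S·A_cross = εσ·A_surf·T⁴  ⇒  T⁴ = (1−a)S/(4σ).
T⁴ = 0.660·39300/(4·5.67×10⁻⁸) = 1.144×10¹¹ K⁴.
T = (1.144×10¹¹)^(1/4).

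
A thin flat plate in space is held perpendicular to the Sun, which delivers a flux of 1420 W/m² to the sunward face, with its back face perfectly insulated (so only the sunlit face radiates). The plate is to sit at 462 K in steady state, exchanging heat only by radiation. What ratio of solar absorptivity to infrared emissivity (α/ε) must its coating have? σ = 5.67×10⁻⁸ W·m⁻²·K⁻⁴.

α/ε ≈ 1.82

Balance: αS·A = εσ·1A·T⁴ ⇒ α/ε = σT⁴/S.
α/ε = 5.67×10⁻⁸·(462)⁴/1420 = 5.67×10⁻⁸·4.556×10¹⁰/1420.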